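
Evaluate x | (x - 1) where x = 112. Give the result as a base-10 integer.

x = 1110000 = 112
x - 1 = 1101111
OR    = 1111111 = 127
(x | (x - 1) sets all bits below the lowest set bit.)

127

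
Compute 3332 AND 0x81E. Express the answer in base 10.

3332 = 110100000100
0x81E = 100000011110
AND → 100000000100 = 2052

2052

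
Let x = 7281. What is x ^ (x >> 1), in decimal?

x = 1110001110001 = 7281
x>>1 = 0111000111000
XOR  = 1001001001001 = 4681
(x ^ (x >> 1) gives the standard binary-reflected Gray code of x.)

4681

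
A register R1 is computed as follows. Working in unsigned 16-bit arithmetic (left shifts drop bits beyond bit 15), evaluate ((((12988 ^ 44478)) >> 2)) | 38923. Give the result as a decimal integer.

12988 = 0011001010111100
44478 = 1010110110111110
→ ^ → 1001111100000010 = 40706
→ >> 2 → 0010011111000000 = 10176
38923 = 1001100000001011
→ | → 1011111111001011 = 49099

49099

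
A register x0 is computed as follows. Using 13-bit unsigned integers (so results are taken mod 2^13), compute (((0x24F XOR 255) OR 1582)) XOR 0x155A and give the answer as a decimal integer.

5092

0x24F = 0001001001111
255 = 0000011111111
→ XOR → 0001010110000 = 688
1582 = 0011000101110
→ OR → 0011010111110 = 1726
0x155A = 1010101011010
→ XOR → 1001111100100 = 5092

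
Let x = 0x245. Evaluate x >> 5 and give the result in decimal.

0x245 = 1001000101
shift right by 5 → 0000010010 = 18
(equivalently, floor(581 / 32))

18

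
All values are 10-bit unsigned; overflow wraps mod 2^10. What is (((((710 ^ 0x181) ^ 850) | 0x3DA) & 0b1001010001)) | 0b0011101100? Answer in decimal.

710 = 1011000110
0x181 = 0110000001
→ ^ → 1101000111 = 839
850 = 1101010010
→ ^ → 0000010101 = 21
0x3DA = 1111011010
→ | → 1111011111 = 991
0b1001010001 = 1001010001
→ & → 1001010001 = 593
0b0011101100 = 0011101100
→ | → 1011111101 = 765

765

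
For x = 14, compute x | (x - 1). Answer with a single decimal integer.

15

x = 1110 = 14
x - 1 = 1101
OR    = 1111 = 15
(x | (x - 1) sets all bits below the lowest set bit.)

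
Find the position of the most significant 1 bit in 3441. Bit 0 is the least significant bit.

3441 = 110101110001
The topmost 1 is at position 11 (since 2^11 = 2048 ≤ 3441 < 4096).

11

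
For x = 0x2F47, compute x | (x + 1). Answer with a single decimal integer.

12111

x = 10111101000111 = 12103
x + 1 = 10111101001000
OR    = 10111101001111 = 12111
(x | (x + 1) sets the lowest cleared bit.)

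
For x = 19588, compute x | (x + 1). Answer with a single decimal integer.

x = 100110010000100 = 19588
x + 1 = 100110010000101
OR    = 100110010000101 = 19589
(x | (x + 1) sets the lowest cleared bit.)

19589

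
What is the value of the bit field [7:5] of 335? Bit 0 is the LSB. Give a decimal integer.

v = 0101001111
Shift right by 5: 01010
Mask low 3 bits: 010 = 2

2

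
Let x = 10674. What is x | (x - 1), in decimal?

x = 10100110110010 = 10674
x - 1 = 10100110110001
OR    = 10100110110011 = 10675
(x | (x - 1) sets all bits below the lowest set bit.)

10675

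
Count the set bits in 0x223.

0x223 = 1000100011
Count the 1s: 1 + 1 + 1 + 1 = 4

4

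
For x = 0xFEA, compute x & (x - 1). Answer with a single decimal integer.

x = 111111101010 = 4074
x - 1 = 111111101001
AND   = 111111101000 = 4072
(x & (x - 1) clears the lowest set bit of x.)

4072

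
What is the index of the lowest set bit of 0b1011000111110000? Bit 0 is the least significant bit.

4

0b1011000111110000 = 1011000111110000
Trailing zeros: 4, so the lowest set bit is bit 4 (value 16).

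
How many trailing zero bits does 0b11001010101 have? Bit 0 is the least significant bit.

0b11001010101 = 11001010101
Trailing zeros: 0, so the lowest set bit is bit 0 (value 1).

0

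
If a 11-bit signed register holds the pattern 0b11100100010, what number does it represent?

-222

pattern = 11100100010 (MSB is 1 ⇒ negative)
Invert: 00011011101, add 1 → 00011011110 = 222, so the value is -222.
(Equivalently: 1826 - 2^11 = 1826 - 2048 = -222.)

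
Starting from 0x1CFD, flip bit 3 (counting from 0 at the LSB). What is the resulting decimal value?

7413

x = 1110011111101
bit 3 is currently 1; toggle it via x ^ (1 << 3) = x ^ 8
→ 1110011110101 = 7413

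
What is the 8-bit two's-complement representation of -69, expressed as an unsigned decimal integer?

187

69 in 8 bits: 01000101
Invert: 10111010
Add 1:  10111011 = 187
(Check: 2^8 - 69 = 256 - 69 = 187.)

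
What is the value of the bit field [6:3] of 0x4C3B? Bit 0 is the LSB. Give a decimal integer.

v = 100110000111011
Shift right by 3: 100110000111
Mask low 4 bits: 0111 = 7

7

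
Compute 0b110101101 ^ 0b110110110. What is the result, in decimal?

27

a = 110101101
b = 110110110
XOR → 000011011 = 27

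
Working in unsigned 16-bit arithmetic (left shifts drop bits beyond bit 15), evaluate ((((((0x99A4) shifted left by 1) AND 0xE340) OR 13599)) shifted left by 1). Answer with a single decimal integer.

28350

0x99A4 = 1001100110100100
→ shifted left by 1 (mod 2^16) → 0011001101001000 = 13128
0xE340 = 1110001101000000
→ AND → 0010001101000000 = 9024
13599 = 0011010100011111
→ OR → 0011011101011111 = 14175
→ shifted left by 1 (mod 2^16) → 0110111010111110 = 28350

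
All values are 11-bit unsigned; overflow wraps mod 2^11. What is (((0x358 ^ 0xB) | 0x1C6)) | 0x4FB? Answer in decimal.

2047

0x358 = 01101011000
0xB = 00000001011
→ ^ → 01101010011 = 851
0x1C6 = 00111000110
→ | → 01111010111 = 983
0x4FB = 10011111011
→ | → 11111111111 = 2047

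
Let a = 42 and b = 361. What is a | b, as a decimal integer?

363

42 = 000101010
361 = 101101001
 OR → 101101011 = 363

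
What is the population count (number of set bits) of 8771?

8771 = 10001001000011
Count the 1s: 1 + 1 + 1 + 1 + 1 = 5

5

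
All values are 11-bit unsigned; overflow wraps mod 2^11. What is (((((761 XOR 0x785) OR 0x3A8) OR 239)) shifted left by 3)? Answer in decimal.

761 = 01011111001
0x785 = 11110000101
→ XOR → 10101111100 = 1404
0x3A8 = 01110101000
→ OR → 11111111100 = 2044
239 = 00011101111
→ OR → 11111111111 = 2047
→ shifted left by 3 (mod 2^11) → 11111111000 = 2040

2040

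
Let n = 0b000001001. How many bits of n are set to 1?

n = 1001
Count the 1s: 1 + 1 = 2

2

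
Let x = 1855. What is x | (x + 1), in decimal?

1919

x = 11100111111 = 1855
x + 1 = 11101000000
OR    = 11101111111 = 1919
(x | (x + 1) sets the lowest cleared bit.)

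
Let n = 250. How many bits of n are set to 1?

250 = 11111010
Count the 1s: 1 + 1 + 1 + 1 + 1 + 1 = 6

6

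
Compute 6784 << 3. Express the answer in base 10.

6784 = 0001101010000000
shift left by 3 → 1101010000000000 = 54272
(equivalently, 6784 × 2^3 = 6784 × 8)

54272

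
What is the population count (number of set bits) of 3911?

3911 = 111101000111
Count the 1s: 1 + 1 + 1 + 1 + 1 + 1 + 1 + 1 = 8

8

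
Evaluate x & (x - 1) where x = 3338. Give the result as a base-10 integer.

3336

x = 110100001010 = 3338
x - 1 = 110100001001
AND   = 110100001000 = 3336
(x & (x - 1) clears the lowest set bit of x.)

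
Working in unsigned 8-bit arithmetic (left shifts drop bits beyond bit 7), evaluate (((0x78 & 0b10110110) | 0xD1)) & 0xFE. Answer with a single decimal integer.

0x78 = 01111000
0b10110110 = 10110110
→ & → 00110000 = 48
0xD1 = 11010001
→ | → 11110001 = 241
0xFE = 11111110
→ & → 11110000 = 240

240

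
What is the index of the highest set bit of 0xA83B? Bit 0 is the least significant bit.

0xA83B = 1010100000111011
The topmost 1 is at position 15 (since 2^15 = 32768 ≤ 43067 < 65536).

15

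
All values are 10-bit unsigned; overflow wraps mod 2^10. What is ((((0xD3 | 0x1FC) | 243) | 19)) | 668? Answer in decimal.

0xD3 = 0011010011
0x1FC = 0111111100
→ | → 0111111111 = 511
243 = 0011110011
→ | → 0111111111 = 511
19 = 0000010011
→ | → 0111111111 = 511
668 = 1010011100
→ | → 1111111111 = 1023

1023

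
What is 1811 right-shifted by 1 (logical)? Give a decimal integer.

1811 = 11100010011
shift right by 1 → 01110001001 = 905
(equivalently, floor(1811 / 2))

905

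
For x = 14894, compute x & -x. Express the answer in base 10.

x = 11101000101110 = 14894
-x (two's complement) = …00010111010010
AND   = 00000000000010 = 2
(x & -x isolates the lowest set bit of x.)

2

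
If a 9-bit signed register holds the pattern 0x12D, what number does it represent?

pattern = 100101101 (MSB is 1 ⇒ negative)
Invert: 011010010, add 1 → 011010011 = 211, so the value is -211.
(Equivalently: 301 - 2^9 = 301 - 512 = -211.)

-211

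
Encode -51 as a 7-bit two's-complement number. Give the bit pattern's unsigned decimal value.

77

51 in 7 bits: 0110011
Invert: 1001100
Add 1:  1001101 = 77
(Check: 2^7 - 51 = 128 - 51 = 77.)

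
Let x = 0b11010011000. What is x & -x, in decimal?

x = 11010011000 = 1688
-x (two's complement) = …00101101000
AND   = 00000001000 = 8
(x & -x isolates the lowest set bit of x.)

8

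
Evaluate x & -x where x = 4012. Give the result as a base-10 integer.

4

x = 111110101100 = 4012
-x (two's complement) = …000001010100
AND   = 000000000100 = 4
(x & -x isolates the lowest set bit of x.)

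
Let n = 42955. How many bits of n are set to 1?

42955 = 1010011111001011
Count the 1s: 1 + 1 + 1 + 1 + 1 + 1 + 1 + 1 + 1 + 1 = 10

10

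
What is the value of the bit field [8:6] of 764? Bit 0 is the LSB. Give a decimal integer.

3

v = 001011111100
Shift right by 6: 001011
Mask low 3 bits: 011 = 3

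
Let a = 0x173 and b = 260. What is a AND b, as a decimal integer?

0x173 = 101110011
260 = 100000100
AND → 100000000 = 256

256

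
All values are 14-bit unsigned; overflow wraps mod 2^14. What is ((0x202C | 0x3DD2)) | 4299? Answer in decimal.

15871

0x202C = 10000000101100
0x3DD2 = 11110111010010
→ | → 11110111111110 = 15870
4299 = 01000011001011
→ | → 11110111111111 = 15871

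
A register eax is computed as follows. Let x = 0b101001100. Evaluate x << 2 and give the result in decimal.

x = 00101001100
shift left by 2 → 10100110000 = 1328
(equivalently, 332 × 2^2 = 332 × 4)

1328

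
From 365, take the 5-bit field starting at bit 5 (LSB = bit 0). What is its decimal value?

v = 0101101101
Shift right by 5: 01011
Mask low 5 bits: 01011 = 11

11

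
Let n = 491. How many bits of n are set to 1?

7

491 = 111101011
Count the 1s: 1 + 1 + 1 + 1 + 1 + 1 + 1 = 7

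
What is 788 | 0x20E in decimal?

788 = 1100010100
0x20E = 1000001110
 OR → 1100011110 = 798

798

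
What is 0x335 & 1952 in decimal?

800

0x335 = 01100110101
1952 = 11110100000
AND → 01100100000 = 800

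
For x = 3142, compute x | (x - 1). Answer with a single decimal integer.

x = 110001000110 = 3142
x - 1 = 110001000101
OR    = 110001000111 = 3143
(x | (x - 1) sets all bits below the lowest set bit.)

3143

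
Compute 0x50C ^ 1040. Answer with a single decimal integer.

284

0x50C = 10100001100
1040 = 10000010000
XOR → 00100011100 = 284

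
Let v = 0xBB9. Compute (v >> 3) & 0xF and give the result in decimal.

v = 101110111001
Shift right by 3: 101110111
Mask low 4 bits: 0111 = 7

7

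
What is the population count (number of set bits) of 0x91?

3

0x91 = 10010001
Count the 1s: 1 + 1 + 1 = 3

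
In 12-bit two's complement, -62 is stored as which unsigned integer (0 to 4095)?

62 in 12 bits: 000000111110
Invert: 111111000001
Add 1:  111111000010 = 4034
(Check: 2^12 - 62 = 4096 - 62 = 4034.)

4034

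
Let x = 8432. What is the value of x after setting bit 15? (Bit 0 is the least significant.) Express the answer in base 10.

x = 0010000011110000
bit 15 is currently 0; set it via x | (1 << 15) = x | 32768
→ 1010000011110000 = 41200

41200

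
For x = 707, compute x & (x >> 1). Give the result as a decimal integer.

65

x = 1011000011 = 707
x>>1 = 0101100001
AND  = 0001000001 = 65
(x & (x >> 1) has a 1 wherever x has two consecutive 1 bits.)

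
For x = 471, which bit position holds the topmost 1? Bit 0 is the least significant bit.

8

471 = 111010111
The topmost 1 is at position 8 (since 2^8 = 256 ≤ 471 < 512).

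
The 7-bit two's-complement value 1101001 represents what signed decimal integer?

pattern = 1101001 (MSB is 1 ⇒ negative)
Invert: 0010110, add 1 → 0010111 = 23, so the value is -23.
(Equivalently: 105 - 2^7 = 105 - 128 = -23.)

-23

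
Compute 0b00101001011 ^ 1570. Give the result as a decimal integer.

a = 00101001011
1570 = 11000100010
XOR → 11101101001 = 1897

1897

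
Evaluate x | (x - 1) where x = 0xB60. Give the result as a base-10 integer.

x = 101101100000 = 2912
x - 1 = 101101011111
OR    = 101101111111 = 2943
(x | (x - 1) sets all bits below the lowest set bit.)

2943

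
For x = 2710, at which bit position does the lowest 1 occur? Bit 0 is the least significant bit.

1

2710 = 101010010110
Trailing zeros: 1, so the lowest set bit is bit 1 (value 2).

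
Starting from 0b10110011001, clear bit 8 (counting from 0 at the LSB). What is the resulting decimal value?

1177

x = 10110011001
bit 8 is currently 1; clear it via x & ~(1 << 8) = x & ~256
→ 10010011001 = 1177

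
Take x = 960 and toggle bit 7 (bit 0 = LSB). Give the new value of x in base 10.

x = 001111000000
bit 7 is currently 1; toggle it via x ^ (1 << 7) = x ^ 128
→ 001101000000 = 832

832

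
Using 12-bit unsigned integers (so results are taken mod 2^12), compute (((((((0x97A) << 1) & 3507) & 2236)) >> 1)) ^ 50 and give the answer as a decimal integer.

0x97A = 100101111010
→ << 1 (mod 2^12) → 001011110100 = 756
3507 = 110110110011
→ & → 000010110000 = 176
2236 = 100010111100
→ & → 000010110000 = 176
→ >> 1 → 000001011000 = 88
50 = 000000110010
→ ^ → 000001101010 = 106

106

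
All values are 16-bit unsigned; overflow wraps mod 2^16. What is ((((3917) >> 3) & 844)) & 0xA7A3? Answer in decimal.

3917 = 0000111101001101
→ >> 3 → 0000000111101001 = 489
844 = 0000001101001100
→ & → 0000000101001000 = 328
0xA7A3 = 1010011110100011
→ & → 0000000100000000 = 256

256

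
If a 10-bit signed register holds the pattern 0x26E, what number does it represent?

pattern = 1001101110 (MSB is 1 ⇒ negative)
Invert: 0110010001, add 1 → 0110010010 = 402, so the value is -402.
(Equivalently: 622 - 2^10 = 622 - 1024 = -402.)

-402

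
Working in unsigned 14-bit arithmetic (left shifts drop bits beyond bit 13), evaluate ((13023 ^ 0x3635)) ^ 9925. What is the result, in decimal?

8751

13023 = 11001011011111
0x3635 = 11011000110101
→ ^ → 00010011101010 = 1258
9925 = 10011011000101
→ ^ → 10001000101111 = 8751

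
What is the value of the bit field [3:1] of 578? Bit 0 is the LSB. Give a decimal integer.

1

v = 01001000010
Shift right by 1: 0100100001
Mask low 3 bits: 001 = 1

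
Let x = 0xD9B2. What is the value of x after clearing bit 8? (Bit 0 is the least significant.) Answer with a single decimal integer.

55474

x = 1101100110110010
bit 8 is currently 1; clear it via x & ~(1 << 8) = x & ~256
→ 1101100010110010 = 55474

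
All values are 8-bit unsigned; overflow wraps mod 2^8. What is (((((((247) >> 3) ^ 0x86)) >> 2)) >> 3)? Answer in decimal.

4

247 = 11110111
→ >> 3 → 00011110 = 30
0x86 = 10000110
→ ^ → 10011000 = 152
→ >> 2 → 00100110 = 38
→ >> 3 → 00000100 = 4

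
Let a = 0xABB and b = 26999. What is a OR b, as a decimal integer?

0xABB = 000101010111011
26999 = 110100101110111
 OR → 110101111111111 = 27647

27647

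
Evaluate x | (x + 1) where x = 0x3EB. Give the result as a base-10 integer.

x = 1111101011 = 1003
x + 1 = 1111101100
OR    = 1111101111 = 1007
(x | (x + 1) sets the lowest cleared bit.)

1007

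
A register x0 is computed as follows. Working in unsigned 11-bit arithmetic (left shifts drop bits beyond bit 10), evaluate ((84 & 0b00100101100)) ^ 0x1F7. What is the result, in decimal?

499

84 = 00001010100
0b00100101100 = 00100101100
→ & → 00000000100 = 4
0x1F7 = 00111110111
→ ^ → 00111110011 = 499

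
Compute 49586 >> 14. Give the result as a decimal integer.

3

49586 = 1100000110110010
shift right by 14 → 0000000000000011 = 3
(equivalently, floor(49586 / 16384))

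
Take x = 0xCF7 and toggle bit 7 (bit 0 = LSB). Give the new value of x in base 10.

x = 0110011110111
bit 7 is currently 1; toggle it via x ^ (1 << 7) = x ^ 128
→ 0110001110111 = 3191

3191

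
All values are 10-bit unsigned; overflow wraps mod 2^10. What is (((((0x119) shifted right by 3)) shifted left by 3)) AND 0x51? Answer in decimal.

0x119 = 0100011001
→ shifted right by 3 → 0000100011 = 35
→ shifted left by 3 (mod 2^10) → 0100011000 = 280
0x51 = 0001010001
→ AND → 0000010000 = 16

16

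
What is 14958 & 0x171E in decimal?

14958 = 11101001101110
0x171E = 01011100011110
AND → 01001000001110 = 4622

4622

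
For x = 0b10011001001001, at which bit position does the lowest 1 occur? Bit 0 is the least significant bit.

0b10011001001001 = 10011001001001
Trailing zeros: 0, so the lowest set bit is bit 0 (value 1).

0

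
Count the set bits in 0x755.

0x755 = 11101010101
Count the 1s: 1 + 1 + 1 + 1 + 1 + 1 + 1 = 7

7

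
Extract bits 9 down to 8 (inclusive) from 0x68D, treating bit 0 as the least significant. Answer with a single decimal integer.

v = 011010001101
Shift right by 8: 0110
Mask low 2 bits: 10 = 2

2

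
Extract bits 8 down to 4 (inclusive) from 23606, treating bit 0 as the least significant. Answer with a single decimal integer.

3

v = 101110000110110
Shift right by 4: 10111000011
Mask low 5 bits: 00011 = 3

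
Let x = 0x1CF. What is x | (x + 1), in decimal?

x = 111001111 = 463
x + 1 = 111010000
OR    = 111011111 = 479
(x | (x + 1) sets the lowest cleared bit.)

479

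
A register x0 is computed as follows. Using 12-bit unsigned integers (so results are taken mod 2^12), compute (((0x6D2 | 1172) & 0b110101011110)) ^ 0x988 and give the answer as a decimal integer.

3550

0x6D2 = 011011010010
1172 = 010010010100
→ | → 011011010110 = 1750
0b110101011110 = 110101011110
→ & → 010001010110 = 1110
0x988 = 100110001000
→ ^ → 110111011110 = 3550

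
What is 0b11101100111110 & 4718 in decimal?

a = 11101100111110
4718 = 01001001101110
AND → 01001000101110 = 4654

4654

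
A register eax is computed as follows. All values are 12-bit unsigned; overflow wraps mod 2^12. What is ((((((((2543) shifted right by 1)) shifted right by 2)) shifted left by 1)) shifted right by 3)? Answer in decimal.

2543 = 100111101111
→ shifted right by 1 → 010011110111 = 1271
→ shifted right by 2 → 000100111101 = 317
→ shifted left by 1 (mod 2^12) → 001001111010 = 634
→ shifted right by 3 → 000001001111 = 79

79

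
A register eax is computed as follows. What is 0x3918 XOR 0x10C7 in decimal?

10719

0x3918 = 11100100011000
0x10C7 = 01000011000111
XOR → 10100111011111 = 10719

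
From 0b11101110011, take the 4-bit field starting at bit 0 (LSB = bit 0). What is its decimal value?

v = 11101110011
Shift right by 0: 11101110011
Mask low 4 bits: 0011 = 3

3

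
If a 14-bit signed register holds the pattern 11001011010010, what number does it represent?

-3374

pattern = 11001011010010 (MSB is 1 ⇒ negative)
Invert: 00110100101101, add 1 → 00110100101110 = 3374, so the value is -3374.
(Equivalently: 13010 - 2^14 = 13010 - 16384 = -3374.)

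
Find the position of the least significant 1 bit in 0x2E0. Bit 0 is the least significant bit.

5

0x2E0 = 1011100000
Trailing zeros: 5, so the lowest set bit is bit 5 (value 32).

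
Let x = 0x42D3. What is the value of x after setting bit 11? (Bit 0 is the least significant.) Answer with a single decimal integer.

19155

x = 100001011010011
bit 11 is currently 0; set it via x | (1 << 11) = x | 2048
→ 100101011010011 = 19155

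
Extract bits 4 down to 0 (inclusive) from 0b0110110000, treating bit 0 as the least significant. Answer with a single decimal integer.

16

v = 0110110000
Shift right by 0: 0110110000
Mask low 5 bits: 10000 = 16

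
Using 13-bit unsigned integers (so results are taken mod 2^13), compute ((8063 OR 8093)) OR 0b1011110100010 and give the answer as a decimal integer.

8063 = 1111101111111
8093 = 1111110011101
→ OR → 1111111111111 = 8191
0b1011110100010 = 1011110100010
→ OR → 1111111111111 = 8191

8191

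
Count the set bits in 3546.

3546 = 110111011010
Count the 1s: 1 + 1 + 1 + 1 + 1 + 1 + 1 + 1 = 8

8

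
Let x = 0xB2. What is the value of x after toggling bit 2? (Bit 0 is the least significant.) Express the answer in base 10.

182

x = 10110010
bit 2 is currently 0; toggle it via x ^ (1 << 2) = x ^ 4
→ 10110110 = 182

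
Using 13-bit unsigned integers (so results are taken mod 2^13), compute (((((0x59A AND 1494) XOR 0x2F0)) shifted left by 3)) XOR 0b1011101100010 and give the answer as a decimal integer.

3186

0x59A = 0010110011010
1494 = 0010111010110
→ AND → 0010110010010 = 1426
0x2F0 = 0001011110000
→ XOR → 0011101100010 = 1890
→ shifted left by 3 (mod 2^13) → 1101100010000 = 6928
0b1011101100010 = 1011101100010
→ XOR → 0110001110010 = 3186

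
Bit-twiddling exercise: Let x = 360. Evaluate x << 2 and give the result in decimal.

360 = 00101101000
shift left by 2 → 10110100000 = 1440
(equivalently, 360 × 2^2 = 360 × 4)

1440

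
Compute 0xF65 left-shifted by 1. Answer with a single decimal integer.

0xF65 = 0111101100101
shift left by 1 → 1111011001010 = 7882
(equivalently, 3941 × 2^1 = 3941 × 2)

7882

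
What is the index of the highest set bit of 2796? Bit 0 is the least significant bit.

11

2796 = 101011101100
The topmost 1 is at position 11 (since 2^11 = 2048 ≤ 2796 < 4096).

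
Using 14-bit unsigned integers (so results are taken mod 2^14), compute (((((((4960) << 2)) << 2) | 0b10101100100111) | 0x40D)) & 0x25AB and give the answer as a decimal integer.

9515

4960 = 01001101100000
→ << 2 (mod 2^14) → 00110110000000 = 3456
→ << 2 (mod 2^14) → 11011000000000 = 13824
0b10101100100111 = 10101100100111
→ | → 11111100100111 = 16167
0x40D = 00010000001101
→ | → 11111100101111 = 16175
0x25AB = 10010110101011
→ & → 10010100101011 = 9515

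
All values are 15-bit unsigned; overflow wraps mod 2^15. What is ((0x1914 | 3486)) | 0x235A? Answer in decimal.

0x1914 = 001100100010100
3486 = 000110110011110
→ | → 001110110011110 = 7582
0x235A = 010001101011010
→ | → 011111111011110 = 16350

16350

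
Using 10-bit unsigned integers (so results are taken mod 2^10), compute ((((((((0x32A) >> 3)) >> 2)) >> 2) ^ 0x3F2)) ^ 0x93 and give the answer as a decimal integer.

871

0x32A = 1100101010
→ >> 3 → 0001100101 = 101
→ >> 2 → 0000011001 = 25
→ >> 2 → 0000000110 = 6
0x3F2 = 1111110010
→ ^ → 1111110100 = 1012
0x93 = 0010010011
→ ^ → 1101100111 = 871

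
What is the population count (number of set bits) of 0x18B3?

0x18B3 = 1100010110011
Count the 1s: 1 + 1 + 1 + 1 + 1 + 1 + 1 = 7

7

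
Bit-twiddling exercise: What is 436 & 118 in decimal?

436 = 110110100
118 = 001110110
AND → 000110100 = 52

52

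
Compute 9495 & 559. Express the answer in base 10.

9495 = 10010100010111
559 = 00001000101111
AND → 00000000000111 = 7

7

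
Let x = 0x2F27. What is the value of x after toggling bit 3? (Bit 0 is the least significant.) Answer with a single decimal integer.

12079

x = 010111100100111
bit 3 is currently 0; toggle it via x ^ (1 << 3) = x ^ 8
→ 010111100101111 = 12079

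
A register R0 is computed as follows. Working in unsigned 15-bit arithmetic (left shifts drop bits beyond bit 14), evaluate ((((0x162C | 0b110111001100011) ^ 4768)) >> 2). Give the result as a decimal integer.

0x162C = 001011000101100
0b110111001100011 = 110111001100011
→ | → 111111001101111 = 32367
4768 = 001001010100000
→ ^ → 110110011001111 = 27855
→ >> 2 → 001101100110011 = 6963

6963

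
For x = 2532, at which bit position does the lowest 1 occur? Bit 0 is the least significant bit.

2

2532 = 100111100100
Trailing zeros: 2, so the lowest set bit is bit 2 (value 4).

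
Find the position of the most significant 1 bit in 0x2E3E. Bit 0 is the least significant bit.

13

0x2E3E = 10111000111110
The topmost 1 is at position 13 (since 2^13 = 8192 ≤ 11838 < 16384).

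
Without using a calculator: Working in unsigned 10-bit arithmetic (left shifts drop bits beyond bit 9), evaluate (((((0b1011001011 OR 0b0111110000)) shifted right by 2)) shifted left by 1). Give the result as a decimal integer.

508

0b1011001011 = 1011001011
0b0111110000 = 0111110000
→ OR → 1111111011 = 1019
→ shifted right by 2 → 0011111110 = 254
→ shifted left by 1 (mod 2^10) → 0111111100 = 508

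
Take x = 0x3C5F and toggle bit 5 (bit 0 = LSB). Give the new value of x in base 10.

x = 011110001011111
bit 5 is currently 0; toggle it via x ^ (1 << 5) = x ^ 32
→ 011110001111111 = 15487

15487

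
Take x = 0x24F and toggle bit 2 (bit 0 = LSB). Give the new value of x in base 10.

587

x = 01001001111
bit 2 is currently 1; toggle it via x ^ (1 << 2) = x ^ 4
→ 01001001011 = 587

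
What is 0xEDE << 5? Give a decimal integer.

121792

0xEDE = 00000111011011110
shift left by 5 → 11101101111000000 = 121792
(equivalently, 3806 × 2^5 = 3806 × 32)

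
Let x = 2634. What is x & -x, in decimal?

x = 101001001010 = 2634
-x (two's complement) = …010110110110
AND   = 000000000010 = 2
(x & -x isolates the lowest set bit of x.)

2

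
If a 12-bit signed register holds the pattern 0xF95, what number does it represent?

-107

pattern = 111110010101 (MSB is 1 ⇒ negative)
Invert: 000001101010, add 1 → 000001101011 = 107, so the value is -107.
(Equivalently: 3989 - 2^12 = 3989 - 4096 = -107.)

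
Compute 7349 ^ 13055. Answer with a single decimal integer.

7349 = 01110010110101
13055 = 11001011111111
XOR → 10111001001010 = 11850

11850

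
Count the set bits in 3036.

3036 = 101111011100
Count the 1s: 1 + 1 + 1 + 1 + 1 + 1 + 1 + 1 = 8

8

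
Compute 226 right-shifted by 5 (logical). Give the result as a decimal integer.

226 = 11100010
shift right by 5 → 00000111 = 7
(equivalently, floor(226 / 32))

7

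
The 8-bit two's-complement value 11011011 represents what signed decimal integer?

-37

pattern = 11011011 (MSB is 1 ⇒ negative)
Invert: 00100100, add 1 → 00100101 = 37, so the value is -37.
(Equivalently: 219 - 2^8 = 219 - 256 = -37.)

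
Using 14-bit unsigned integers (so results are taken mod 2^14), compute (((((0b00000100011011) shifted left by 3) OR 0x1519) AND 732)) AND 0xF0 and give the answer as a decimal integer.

0b00000100011011 = 00000100011011
→ shifted left by 3 (mod 2^14) → 00100011011000 = 2264
0x1519 = 01010100011001
→ OR → 01110111011001 = 7641
732 = 00001011011100
→ AND → 00000011011000 = 216
0xF0 = 00000011110000
→ AND → 00000011010000 = 208

208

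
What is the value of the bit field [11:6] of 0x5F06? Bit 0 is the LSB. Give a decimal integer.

v = 101111100000110
Shift right by 6: 101111100
Mask low 6 bits: 111100 = 60

60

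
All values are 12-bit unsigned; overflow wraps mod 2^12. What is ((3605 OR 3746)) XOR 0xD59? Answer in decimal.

1006

3605 = 111000010101
3746 = 111010100010
→ OR → 111010110111 = 3767
0xD59 = 110101011001
→ XOR → 001111101110 = 1006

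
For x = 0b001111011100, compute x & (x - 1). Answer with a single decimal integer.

x = 1111011100 = 988
x - 1 = 1111011011
AND   = 1111011000 = 984
(x & (x - 1) clears the lowest set bit of x.)

984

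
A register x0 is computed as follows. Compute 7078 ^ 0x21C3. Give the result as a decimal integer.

7078 = 01101110100110
0x21C3 = 10000111000011
XOR → 11101001100101 = 14949

14949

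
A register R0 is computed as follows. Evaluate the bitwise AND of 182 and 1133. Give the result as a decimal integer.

182 = 00010110110
1133 = 10001101101
AND → 00000100100 = 36

36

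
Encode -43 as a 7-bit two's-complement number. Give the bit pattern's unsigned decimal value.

85

43 in 7 bits: 0101011
Invert: 1010100
Add 1:  1010101 = 85
(Check: 2^7 - 43 = 128 - 43 = 85.)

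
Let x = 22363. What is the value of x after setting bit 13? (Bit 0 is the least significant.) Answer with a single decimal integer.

x = 101011101011011
bit 13 is currently 0; set it via x | (1 << 13) = x | 8192
→ 111011101011011 = 30555

30555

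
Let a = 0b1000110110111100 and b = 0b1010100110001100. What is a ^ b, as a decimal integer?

9264

a = 1000110110111100
b = 1010100110001100
XOR → 0010010000110000 = 9264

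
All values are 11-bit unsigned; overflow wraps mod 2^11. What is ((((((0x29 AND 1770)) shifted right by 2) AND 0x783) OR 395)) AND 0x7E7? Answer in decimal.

387

0x29 = 00000101001
1770 = 11011101010
→ AND → 00000101000 = 40
→ shifted right by 2 → 00000001010 = 10
0x783 = 11110000011
→ AND → 00000000010 = 2
395 = 00110001011
→ OR → 00110001011 = 395
0x7E7 = 11111100111
→ AND → 00110000011 = 387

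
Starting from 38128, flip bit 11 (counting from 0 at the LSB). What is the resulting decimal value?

40176

x = 1001010011110000
bit 11 is currently 0; toggle it via x ^ (1 << 11) = x ^ 2048
→ 1001110011110000 = 40176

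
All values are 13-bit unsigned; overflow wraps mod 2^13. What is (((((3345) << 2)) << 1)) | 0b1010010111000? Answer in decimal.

3345 = 0110100010001
→ << 2 (mod 2^13) → 1010001000100 = 5188
→ << 1 (mod 2^13) → 0100010001000 = 2184
0b1010010111000 = 1010010111000
→ | → 1110010111000 = 7352

7352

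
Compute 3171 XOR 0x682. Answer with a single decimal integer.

3171 = 110001100011
0x682 = 011010000010
XOR → 101011100001 = 2785

2785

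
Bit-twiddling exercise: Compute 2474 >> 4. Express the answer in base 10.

2474 = 100110101010
shift right by 4 → 000010011010 = 154
(equivalently, floor(2474 / 16))

154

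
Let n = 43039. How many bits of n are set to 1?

43039 = 1010100000011111
Count the 1s: 1 + 1 + 1 + 1 + 1 + 1 + 1 + 1 = 8

8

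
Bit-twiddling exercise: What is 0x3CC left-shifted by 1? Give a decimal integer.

1944

0x3CC = 01111001100
shift left by 1 → 11110011000 = 1944
(equivalently, 972 × 2^1 = 972 × 2)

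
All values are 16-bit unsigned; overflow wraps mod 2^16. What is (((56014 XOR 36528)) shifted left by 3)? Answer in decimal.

41968

56014 = 1101101011001110
36528 = 1000111010110000
→ XOR → 0101010001111110 = 21630
→ shifted left by 3 (mod 2^16) → 1010001111110000 = 41968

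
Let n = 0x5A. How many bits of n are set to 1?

0x5A = 1011010
Count the 1s: 1 + 1 + 1 + 1 = 4

4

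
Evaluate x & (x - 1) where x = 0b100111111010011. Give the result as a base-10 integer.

x = 100111111010011 = 20435
x - 1 = 100111111010010
AND   = 100111111010010 = 20434
(x & (x - 1) clears the lowest set bit of x.)

20434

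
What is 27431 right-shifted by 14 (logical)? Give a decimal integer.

1

27431 = 110101100100111
shift right by 14 → 000000000000001 = 1
(equivalently, floor(27431 / 16384))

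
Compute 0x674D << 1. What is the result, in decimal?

0x674D = 0110011101001101
shift left by 1 → 1100111010011010 = 52890
(equivalently, 26445 × 2^1 = 26445 × 2)

52890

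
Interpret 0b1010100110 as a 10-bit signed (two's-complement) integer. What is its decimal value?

-346

pattern = 1010100110 (MSB is 1 ⇒ negative)
Invert: 0101011001, add 1 → 0101011010 = 346, so the value is -346.
(Equivalently: 678 - 2^10 = 678 - 1024 = -346.)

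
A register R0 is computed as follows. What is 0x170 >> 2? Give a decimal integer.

92

0x170 = 101110000
shift right by 2 → 001011100 = 92
(equivalently, floor(368 / 4))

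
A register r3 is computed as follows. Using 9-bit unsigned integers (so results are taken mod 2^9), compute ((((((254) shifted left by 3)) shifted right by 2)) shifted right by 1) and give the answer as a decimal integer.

254 = 011111110
→ shifted left by 3 (mod 2^9) → 111110000 = 496
→ shifted right by 2 → 001111100 = 124
→ shifted right by 1 → 000111110 = 62

62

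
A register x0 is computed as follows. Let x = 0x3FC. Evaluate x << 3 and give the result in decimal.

0x3FC = 0001111111100
shift left by 3 → 1111111100000 = 8160
(equivalently, 1020 × 2^3 = 1020 × 8)

8160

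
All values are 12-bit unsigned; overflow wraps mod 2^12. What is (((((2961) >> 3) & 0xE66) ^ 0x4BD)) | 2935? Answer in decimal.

2961 = 101110010001
→ >> 3 → 000101110010 = 370
0xE66 = 111001100110
→ & → 000001100010 = 98
0x4BD = 010010111101
→ ^ → 010011011111 = 1247
2935 = 101101110111
→ | → 111111111111 = 4095

4095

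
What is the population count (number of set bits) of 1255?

7

1255 = 10011100111
Count the 1s: 1 + 1 + 1 + 1 + 1 + 1 + 1 = 7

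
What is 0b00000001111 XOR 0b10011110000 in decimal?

1279

a = 00000001111
b = 10011110000
XOR → 10011111111 = 1279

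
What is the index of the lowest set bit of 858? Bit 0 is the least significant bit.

858 = 1101011010
Trailing zeros: 1, so the lowest set bit is bit 1 (value 2).

1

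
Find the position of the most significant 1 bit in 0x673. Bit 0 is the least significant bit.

0x673 = 11001110011
The topmost 1 is at position 10 (since 2^10 = 1024 ≤ 1651 < 2048).

10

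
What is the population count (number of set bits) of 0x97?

0x97 = 10010111
Count the 1s: 1 + 1 + 1 + 1 + 1 = 5

5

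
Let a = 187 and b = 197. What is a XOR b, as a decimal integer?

187 = 10111011
197 = 11000101
XOR → 01111110 = 126

126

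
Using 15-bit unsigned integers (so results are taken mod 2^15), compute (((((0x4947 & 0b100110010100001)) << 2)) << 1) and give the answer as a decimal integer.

0x4947 = 100100101000111
0b100110010100001 = 100110010100001
→ & → 100100000000001 = 18433
→ << 2 (mod 2^15) → 010000000000100 = 8196
→ << 1 (mod 2^15) → 100000000001000 = 16392

16392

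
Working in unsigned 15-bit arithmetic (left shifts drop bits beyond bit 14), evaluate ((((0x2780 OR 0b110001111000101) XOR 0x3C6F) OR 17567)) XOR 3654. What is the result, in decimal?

0x2780 = 010011110000000
0b110001111000101 = 110001111000101
→ OR → 110011111000101 = 26565
0x3C6F = 011110001101111
→ XOR → 101101110101010 = 23466
17567 = 100010010011111
→ OR → 101111110111111 = 24511
3654 = 000111001000110
→ XOR → 101000111111001 = 20985

20985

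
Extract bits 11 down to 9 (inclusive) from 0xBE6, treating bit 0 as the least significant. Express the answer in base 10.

v = 101111100110
Shift right by 9: 101
Mask low 3 bits: 101 = 5

5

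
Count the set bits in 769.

769 = 1100000001
Count the 1s: 1 + 1 + 1 = 3

3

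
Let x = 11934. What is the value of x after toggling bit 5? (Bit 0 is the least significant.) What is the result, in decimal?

11966

x = 10111010011110
bit 5 is currently 0; toggle it via x ^ (1 << 5) = x ^ 32
→ 10111010111110 = 11966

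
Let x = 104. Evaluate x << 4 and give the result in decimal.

104 = 00001101000
shift left by 4 → 11010000000 = 1664
(equivalently, 104 × 2^4 = 104 × 16)

1664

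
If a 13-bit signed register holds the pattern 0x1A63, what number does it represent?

-1437

pattern = 1101001100011 (MSB is 1 ⇒ negative)
Invert: 0010110011100, add 1 → 0010110011101 = 1437, so the value is -1437.
(Equivalently: 6755 - 2^13 = 6755 - 8192 = -1437.)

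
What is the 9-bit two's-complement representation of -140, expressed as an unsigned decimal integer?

140 in 9 bits: 010001100
Invert: 101110011
Add 1:  101110100 = 372
(Check: 2^9 - 140 = 512 - 140 = 372.)

372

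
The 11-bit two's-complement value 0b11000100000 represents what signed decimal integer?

-480

pattern = 11000100000 (MSB is 1 ⇒ negative)
Invert: 00111011111, add 1 → 00111100000 = 480, so the value is -480.
(Equivalently: 1568 - 2^11 = 1568 - 2048 = -480.)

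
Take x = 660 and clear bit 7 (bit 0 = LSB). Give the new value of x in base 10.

x = 01010010100
bit 7 is currently 1; clear it via x & ~(1 << 7) = x & ~128
→ 01000010100 = 532

532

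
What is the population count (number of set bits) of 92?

4

92 = 1011100
Count the 1s: 1 + 1 + 1 + 1 = 4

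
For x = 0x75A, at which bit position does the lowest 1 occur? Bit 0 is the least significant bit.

1

0x75A = 11101011010
Trailing zeros: 1, so the lowest set bit is bit 1 (value 2).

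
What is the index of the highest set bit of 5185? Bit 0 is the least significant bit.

12

5185 = 1010001000001
The topmost 1 is at position 12 (since 2^12 = 4096 ≤ 5185 < 8192).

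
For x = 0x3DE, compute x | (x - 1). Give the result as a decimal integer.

991

x = 1111011110 = 990
x - 1 = 1111011101
OR    = 1111011111 = 991
(x | (x - 1) sets all bits below the lowest set bit.)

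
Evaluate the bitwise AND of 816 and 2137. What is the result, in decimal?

816 = 001100110000
2137 = 100001011001
AND → 000000010000 = 16

16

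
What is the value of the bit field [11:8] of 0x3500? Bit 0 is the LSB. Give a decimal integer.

5

v = 011010100000000
Shift right by 8: 0110101
Mask low 4 bits: 0101 = 5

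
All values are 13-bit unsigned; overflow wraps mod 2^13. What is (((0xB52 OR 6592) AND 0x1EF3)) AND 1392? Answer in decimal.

80

0xB52 = 0101101010010
6592 = 1100111000000
→ OR → 1101111010010 = 7122
0x1EF3 = 1111011110011
→ AND → 1101011010010 = 6866
1392 = 0010101110000
→ AND → 0000001010000 = 80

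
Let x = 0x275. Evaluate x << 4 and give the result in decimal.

0x275 = 00001001110101
shift left by 4 → 10011101010000 = 10064
(equivalently, 629 × 2^4 = 629 × 16)

10064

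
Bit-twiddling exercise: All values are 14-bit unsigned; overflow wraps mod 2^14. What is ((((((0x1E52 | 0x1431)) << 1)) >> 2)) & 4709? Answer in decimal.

545

0x1E52 = 01111001010010
0x1431 = 01010000110001
→ | → 01111001110011 = 7795
→ << 1 (mod 2^14) → 11110011100110 = 15590
→ >> 2 → 00111100111001 = 3897
4709 = 01001001100101
→ & → 00001000100001 = 545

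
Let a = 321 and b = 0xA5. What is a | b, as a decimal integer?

485

321 = 101000001
0xA5 = 010100101
 OR → 111100101 = 485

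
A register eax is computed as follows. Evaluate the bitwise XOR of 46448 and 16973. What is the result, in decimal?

63293

46448 = 1011010101110000
16973 = 0100001001001101
XOR → 1111011100111101 = 63293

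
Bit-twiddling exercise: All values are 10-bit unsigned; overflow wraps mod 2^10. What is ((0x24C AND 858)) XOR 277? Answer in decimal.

861

0x24C = 1001001100
858 = 1101011010
→ AND → 1001001000 = 584
277 = 0100010101
→ XOR → 1101011101 = 861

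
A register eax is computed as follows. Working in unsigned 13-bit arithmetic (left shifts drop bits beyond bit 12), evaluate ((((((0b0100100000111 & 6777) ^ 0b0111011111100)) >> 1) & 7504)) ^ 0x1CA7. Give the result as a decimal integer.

0b0100100000111 = 0100100000111
6777 = 1101001111001
→ & → 0100000000001 = 2049
0b0111011111100 = 0111011111100
→ ^ → 0011011111101 = 1789
→ >> 1 → 0001101111110 = 894
7504 = 1110101010000
→ & → 0000101010000 = 336
0x1CA7 = 1110010100111
→ ^ → 1110111110111 = 7671

7671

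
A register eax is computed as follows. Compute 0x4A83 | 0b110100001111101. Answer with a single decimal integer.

0x4A83 = 100101010000011
b = 110100001111101
 OR → 110101011111111 = 27391

27391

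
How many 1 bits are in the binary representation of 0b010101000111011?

n = 10101000111011
Count the 1s: 1 + 1 + 1 + 1 + 1 + 1 + 1 + 1 = 8

8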